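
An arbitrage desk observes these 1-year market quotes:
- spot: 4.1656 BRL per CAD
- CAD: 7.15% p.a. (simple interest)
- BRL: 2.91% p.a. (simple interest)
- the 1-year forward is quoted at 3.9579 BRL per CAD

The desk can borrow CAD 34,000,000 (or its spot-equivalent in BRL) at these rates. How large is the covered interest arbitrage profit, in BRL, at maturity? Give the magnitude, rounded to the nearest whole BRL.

T = 1 year.
Route A — deposit CAD, sell forward: 34,000,000 × 1.071500 × 3.9579 = BRL 144,190,254.90.
Route B — convert at spot, deposit BRL: 34,000,000 × 4.1656 × 1.029100 = BRL 145,751,844.64.
The quoted forward undervalues CAD, so borrow CAD, convert to BRL at spot, deposit the BRL at 2.91%, and buy CAD forward at 3.9579 to cover the loan.
Profit = 145,751,844.64 − 144,190,254.90 = BRL 1,561,590.

BRL 1,561,590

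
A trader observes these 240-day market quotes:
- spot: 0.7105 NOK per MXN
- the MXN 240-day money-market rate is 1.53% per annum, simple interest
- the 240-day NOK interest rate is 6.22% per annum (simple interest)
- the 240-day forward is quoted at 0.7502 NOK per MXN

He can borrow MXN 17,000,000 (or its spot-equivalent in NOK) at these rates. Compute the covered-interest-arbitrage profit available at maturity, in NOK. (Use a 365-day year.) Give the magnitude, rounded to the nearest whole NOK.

T = 240/365 years.
Route A — deposit MXN, sell forward: 17,000,000 × 1.010060274 × 0.7502 = NOK 12,881,702.70.
Route B — convert at spot, deposit NOK: 17,000,000 × 0.7105 × 1.0408986301 = NOK 12,572,494.10.
The quoted forward overvalues MXN, so borrow NOK, buy MXN at spot, deposit the MXN at 1.53%, and sell the proceeds forward at 0.7502.
The gap between the two covered legs is NOK 309,209.

NOK 309,209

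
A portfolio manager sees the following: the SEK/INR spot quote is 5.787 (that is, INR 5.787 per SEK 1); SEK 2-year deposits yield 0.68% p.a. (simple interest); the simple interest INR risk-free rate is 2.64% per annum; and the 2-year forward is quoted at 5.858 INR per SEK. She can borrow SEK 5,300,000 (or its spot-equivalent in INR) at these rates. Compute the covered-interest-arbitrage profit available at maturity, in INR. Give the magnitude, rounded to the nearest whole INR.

T = 2 years.
Keep in SEK, deliver into the forward: 5,300,000·1.013600·5.858 = INR 31,469,644.64.
Swap to INR now, deposit: 5,300,000·5.787·1.052800 = INR 32,290,534.08.
The quoted forward undervalues SEK, so borrow SEK, convert to INR at spot, deposit the INR at 2.64%, and buy SEK forward at 5.858 to cover the loan.
Arbitrage profit = |31,469,644.64 − 32,290,534.08| = INR 820,889.

INR 820,889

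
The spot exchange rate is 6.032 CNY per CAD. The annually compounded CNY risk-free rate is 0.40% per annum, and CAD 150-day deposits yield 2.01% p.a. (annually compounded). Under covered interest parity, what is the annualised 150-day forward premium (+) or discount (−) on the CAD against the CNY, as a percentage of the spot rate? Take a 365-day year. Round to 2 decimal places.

-1.59%

T = 150/365 years.
No-arbitrage forward: 6.032 × 1.0016419 / 1.0082119 = 5.992693 CNY/CAD.
(F − S)/S ÷ T = (5.992693 − 6.032)/6.032/(150/365) = -0.015857 → -1.59%.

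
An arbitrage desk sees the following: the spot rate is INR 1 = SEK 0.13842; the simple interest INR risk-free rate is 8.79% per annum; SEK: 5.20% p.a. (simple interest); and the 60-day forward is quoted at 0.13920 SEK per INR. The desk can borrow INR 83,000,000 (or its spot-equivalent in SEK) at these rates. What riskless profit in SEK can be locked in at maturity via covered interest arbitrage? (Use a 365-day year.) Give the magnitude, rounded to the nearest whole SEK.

T = 60/365 years.
Invest the INR and cover forward: 83,000,000 × 1.0144493151 × 0.13920 = SEK 11,720,541.61.
Convert at spot and invest in SEK: 83,000,000 × 0.13842 × 1.0085479452 = SEK 11,587,066.15.
The quoted forward overvalues INR, so borrow SEK, buy INR at spot, deposit the INR at 8.79%, and sell the proceeds forward at 0.13920.
Profit = 11,720,541.61 − 11,587,066.15 = SEK 133,475.

SEK 133,475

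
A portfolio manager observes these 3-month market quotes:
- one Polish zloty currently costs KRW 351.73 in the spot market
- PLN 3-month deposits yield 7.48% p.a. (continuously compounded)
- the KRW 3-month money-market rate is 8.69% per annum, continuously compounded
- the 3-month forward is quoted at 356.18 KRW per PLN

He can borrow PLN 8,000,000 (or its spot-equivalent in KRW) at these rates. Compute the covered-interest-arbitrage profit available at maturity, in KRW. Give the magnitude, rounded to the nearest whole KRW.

KRW 27,586,318

T = 3/12 years.
Invest the PLN and cover forward: 8,000,000 × 1.018875939981 × 356.18 = KRW 2,903,225,858.42.
Convert at spot and invest in KRW: 8,000,000 × 351.73 × 1.02196270608 = KRW 2,875,639,540.88.
The quoted forward overvalues PLN, so borrow KRW, buy PLN at spot, deposit the PLN at 7.48%, and sell the proceeds forward at 356.18.
The gap between the two covered legs is KRW 27,586,318.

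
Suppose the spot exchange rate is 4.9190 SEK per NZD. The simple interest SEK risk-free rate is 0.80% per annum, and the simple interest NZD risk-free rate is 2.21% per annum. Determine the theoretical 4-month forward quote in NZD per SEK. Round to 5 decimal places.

0.20425

T = 4/12 years.
SEK accumulates by 1 + 0.0080×4/12 = 1.0026667.
Growth of 1 NZD over T: 1 + 0.0221×4/12 = 1.0073667.
So F = 4.919 × 1.0026667 / 1.0073667 = 4.896050 (SEK/NZD).
Quoted the other way: 1/4.896050 = 0.20425 NZD per SEK.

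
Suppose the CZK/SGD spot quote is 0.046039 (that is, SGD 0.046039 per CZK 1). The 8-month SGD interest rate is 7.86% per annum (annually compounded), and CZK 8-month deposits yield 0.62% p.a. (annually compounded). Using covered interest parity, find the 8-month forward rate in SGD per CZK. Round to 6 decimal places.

0.048222

T = 8/12 years.
SGD growth factor: (1 + 0.0786)^(8/12) = 1.0517365.
CZK growth factor: (1 + 0.0062)^(8/12) = 1.0041291.
CIP: F = S · (grow SGD)/(grow CZK) = 0.046039 × 1.0517365/1.0041291 = 0.04822178 SGD per CZK.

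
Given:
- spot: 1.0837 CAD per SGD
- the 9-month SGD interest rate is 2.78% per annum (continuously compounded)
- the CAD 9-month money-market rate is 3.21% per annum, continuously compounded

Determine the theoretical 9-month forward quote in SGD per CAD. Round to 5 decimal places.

0.91979

T = 9/12 years.
CAD accumulates by e^(0.0321×9/12) = 1.0243671.
SGD growth factor: e^(0.0278×9/12) = 1.0210689.
Forward (CAD per SGD) = 1.0837 × 1.0243671 / 1.0210689 = 1.087201.
Invert for SGD per CAD: 1 / 1.087201 = 0.91979.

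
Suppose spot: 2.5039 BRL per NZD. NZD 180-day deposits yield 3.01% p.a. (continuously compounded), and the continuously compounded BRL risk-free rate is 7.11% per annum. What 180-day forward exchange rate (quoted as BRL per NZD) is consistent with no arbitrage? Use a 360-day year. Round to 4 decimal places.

2.5558

T = 180/360 years.
BRL accumulates by e^(0.0711×180/360) = 1.0361895.
NZD accumulates by e^(0.0301×180/360) = 1.0151638.
CIP: F = S · (grow BRL)/(grow NZD) = 2.5039 × 1.0361895/1.0151638 = 2.555760 BRL per NZD.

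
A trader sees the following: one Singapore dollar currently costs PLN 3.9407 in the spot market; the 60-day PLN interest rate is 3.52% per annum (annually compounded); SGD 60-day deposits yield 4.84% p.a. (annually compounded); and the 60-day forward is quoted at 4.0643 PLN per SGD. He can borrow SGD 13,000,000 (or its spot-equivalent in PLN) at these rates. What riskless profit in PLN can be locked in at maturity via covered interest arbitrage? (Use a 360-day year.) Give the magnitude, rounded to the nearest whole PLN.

PLN 1,728,432

T = 60/360 years.
Invest the SGD and cover forward: 13,000,000 × 1.0079086415 × 4.0643 = PLN 53,253,760.19.
Convert at spot and invest in PLN: 13,000,000 × 3.9407 × 1.0057824282 = PLN 51,525,328.59.
The quoted forward overvalues SGD, so borrow PLN, buy SGD at spot, deposit the SGD at 4.84%, and sell the proceeds forward at 4.0643.
Profit = 53,253,760.19 − 51,525,328.59 = PLN 1,728,432.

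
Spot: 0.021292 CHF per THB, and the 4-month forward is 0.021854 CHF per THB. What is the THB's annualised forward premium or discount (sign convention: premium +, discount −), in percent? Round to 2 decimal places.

T = 4/12 years.
THB trades forward at +2.63949% vs spot over the period.
Annualise by dividing by T: 0.0263949 / (4/12) = 0.079185 → 7.92%.

+7.92%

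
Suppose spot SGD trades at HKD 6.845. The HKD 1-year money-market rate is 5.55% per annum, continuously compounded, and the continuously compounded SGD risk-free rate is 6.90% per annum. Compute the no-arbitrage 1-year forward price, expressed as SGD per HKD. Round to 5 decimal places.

T = 1 year.
HKD growth factor: e^(0.0555×1) = 1.057069.
SGD accumulates by e^(0.0690×1) = 1.0714362.
Forward (HKD per SGD) = 6.845 × 1.057069 / 1.0714362 = 6.753213.
Quoted the other way: 1/6.753213 = 0.14808 SGD per HKD.

0.14808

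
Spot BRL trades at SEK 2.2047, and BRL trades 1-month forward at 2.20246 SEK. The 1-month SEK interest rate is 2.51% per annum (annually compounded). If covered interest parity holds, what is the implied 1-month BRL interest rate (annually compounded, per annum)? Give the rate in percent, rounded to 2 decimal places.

T = 1/12 years.
F/S = 2.20246/2.2047 = 0.9989840 = (growth of SEK) / (growth of BRL).
SEK growth factor: (1 + 0.0251)^(1/12) = 1.002068.
Hence g_BRL = 1.0030871.
Annualise: 1.0030871^(12/1) − 1 = 0.037681 = 3.77%.

3.77%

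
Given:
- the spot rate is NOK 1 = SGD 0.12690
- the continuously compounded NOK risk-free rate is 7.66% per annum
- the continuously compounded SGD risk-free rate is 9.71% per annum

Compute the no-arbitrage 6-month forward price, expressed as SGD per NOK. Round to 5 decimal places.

T = 6/12 years.
Growth of 1 SGD over T: e^(0.0971×6/12) = 1.0497479.
NOK accumulates by e^(0.0766×6/12) = 1.0390429.
CIP: F = S · (grow SGD)/(grow NOK) = 0.1269 × 1.0497479/1.0390429 = 0.1282074 SGD per NOK.

0.12821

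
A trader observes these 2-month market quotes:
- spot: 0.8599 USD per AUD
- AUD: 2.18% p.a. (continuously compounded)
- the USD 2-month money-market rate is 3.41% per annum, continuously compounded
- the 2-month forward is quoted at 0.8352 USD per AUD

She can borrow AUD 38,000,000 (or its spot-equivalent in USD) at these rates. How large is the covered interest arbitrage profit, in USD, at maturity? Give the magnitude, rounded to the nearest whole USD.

T = 2/12 years.
Invest the AUD and cover forward: 38,000,000 × 1.0036399419 × 0.8352 = USD 31,853,123.02.
Convert at spot and invest in USD: 38,000,000 × 0.8599 × 1.0056995141 = USD 32,862,438.46.
The quoted forward undervalues AUD, so borrow AUD, convert to USD at spot, deposit the USD at 3.41%, and buy AUD forward at 0.8352 to cover the loan.
Arbitrage profit = |31,853,123.02 − 32,862,438.46| = USD 1,009,315.

USD 1,009,315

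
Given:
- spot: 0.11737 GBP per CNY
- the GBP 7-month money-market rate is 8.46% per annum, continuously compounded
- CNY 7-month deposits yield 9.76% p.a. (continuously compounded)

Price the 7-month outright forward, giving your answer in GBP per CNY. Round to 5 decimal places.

0.11648

T = 7/12 years.
GBP accumulates by e^(0.0846×7/12) = 1.050588.
CNY accumulates by e^(0.0976×7/12) = 1.0585852.
So F = 0.11737 × 1.050588 / 1.0585852 = 0.1164833 (GBP/CNY).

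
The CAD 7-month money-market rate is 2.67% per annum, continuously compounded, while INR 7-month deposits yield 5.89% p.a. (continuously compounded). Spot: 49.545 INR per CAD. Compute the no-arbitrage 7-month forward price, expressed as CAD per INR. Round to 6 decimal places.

0.019808

T = 7/12 years.
Growth of 1 INR over T: e^(0.0589×7/12) = 1.0349554.
Growth of 1 CAD over T: e^(0.0267×7/12) = 1.0156969.
So F = 49.545 × 1.0349554 / 1.0156969 = 50.48442 (INR/CAD).
Quoted the other way: 1/50.48442 = 0.019808 CAD per INR.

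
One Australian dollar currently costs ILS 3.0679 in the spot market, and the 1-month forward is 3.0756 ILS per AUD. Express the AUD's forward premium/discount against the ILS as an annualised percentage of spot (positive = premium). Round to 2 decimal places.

T = 1/12 years.
(F − S)/S = (3.0756 − 3.0679)/3.0679 = 0.0025099.
×(1/T) gives 3.01% p.a.

+3.01%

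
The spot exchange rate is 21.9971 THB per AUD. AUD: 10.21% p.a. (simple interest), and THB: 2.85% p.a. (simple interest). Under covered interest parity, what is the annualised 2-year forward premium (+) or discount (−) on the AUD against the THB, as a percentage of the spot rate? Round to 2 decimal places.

T = 2 years.
F = S · g_THB/g_AUD = 21.9971 × 1.057000/1.204200 = 19.3082002.
(F − S)/S ÷ T = (19.3082002 − 21.9971)/21.9971/2 = -0.061119 → -6.11%.

-6.11%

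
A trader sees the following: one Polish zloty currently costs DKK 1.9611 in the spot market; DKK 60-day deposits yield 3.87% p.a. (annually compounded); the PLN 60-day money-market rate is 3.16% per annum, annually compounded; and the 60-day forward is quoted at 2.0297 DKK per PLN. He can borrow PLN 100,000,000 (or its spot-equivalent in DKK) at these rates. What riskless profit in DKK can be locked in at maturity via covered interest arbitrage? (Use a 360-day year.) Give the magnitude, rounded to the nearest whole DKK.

DKK 6,670,184

T = 60/360 years.
Route A — deposit PLN, sell forward: 100,000,000 × 1.00519863207 × 2.0297 = DKK 204,025,166.35.
Route B — convert at spot, deposit DKK: 100,000,000 × 1.9611 × 1.00634838801 = DKK 197,354,982.37.
The quoted forward overvalues PLN, so borrow DKK, buy PLN at spot, deposit the PLN at 3.16%, and sell the proceeds forward at 2.0297.
The gap between the two covered legs is DKK 6,670,184.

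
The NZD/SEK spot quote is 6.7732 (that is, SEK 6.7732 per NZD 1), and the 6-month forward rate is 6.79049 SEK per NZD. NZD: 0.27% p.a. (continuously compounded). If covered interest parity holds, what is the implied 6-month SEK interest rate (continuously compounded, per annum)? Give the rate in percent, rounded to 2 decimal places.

T = 6/12 years.
CIP gives F = S · g_SEK/g_NZD, so g_SEK/g_NZD = 6.79049/6.7732 = 1.0025527.
The NZD side grows by e^(0.0027×6/12) = 1.0013509.
So the SEK growth factor = 1.003907.
Take logs: ln 1.003907 / (6/12) = 0.007799, so 0.78%.

0.78%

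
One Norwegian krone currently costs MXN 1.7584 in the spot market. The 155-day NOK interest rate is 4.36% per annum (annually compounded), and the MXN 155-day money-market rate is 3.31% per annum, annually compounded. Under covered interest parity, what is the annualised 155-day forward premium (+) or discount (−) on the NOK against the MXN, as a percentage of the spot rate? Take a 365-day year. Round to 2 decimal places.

T = 155/365 years.
CIP forward (MXN per NOK) = 1.7584 × 1.0139246/1.018288 = 1.7508652.
Annualised premium = (F − S)/S × (1/T) = (1.7508652 − 1.7584)/1.7584 ÷ (155/365) = -1.01%.

-1.01%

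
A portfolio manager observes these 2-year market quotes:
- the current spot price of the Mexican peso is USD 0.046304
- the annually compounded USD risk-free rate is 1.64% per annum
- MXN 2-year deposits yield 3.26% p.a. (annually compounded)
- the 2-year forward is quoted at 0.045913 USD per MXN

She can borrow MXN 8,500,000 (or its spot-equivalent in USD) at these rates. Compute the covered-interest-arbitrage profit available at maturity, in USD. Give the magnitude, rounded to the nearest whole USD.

T = 2 years.
Invest the MXN and cover forward: 8,500,000 × 1.06626276 × 0.045913 = USD 416,120.24.
Convert at spot and invest in USD: 8,500,000 × 0.046304 × 1.03306896 = USD 406,599.41.
The quoted forward overvalues MXN, so borrow USD, buy MXN at spot, deposit the MXN at 3.26%, and sell the proceeds forward at 0.045913.
Profit = 416,120.24 − 406,599.41 = USD 9,521.

USD 9,521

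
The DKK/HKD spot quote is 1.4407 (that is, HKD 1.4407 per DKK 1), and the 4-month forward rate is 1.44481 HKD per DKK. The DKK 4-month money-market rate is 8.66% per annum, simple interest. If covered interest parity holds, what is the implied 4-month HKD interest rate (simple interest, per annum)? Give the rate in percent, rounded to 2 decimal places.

9.54%

T = 4/12 years.
F/S = 1.44481/1.4407 = 1.0028528 = (growth of HKD) / (growth of DKK).
The DKK side grows by 1 + 0.0866×4/12 = 1.0288667.
Hence g_HKD = 1.0318019.
(1.0318019 − 1)/T = 0.095406, i.e. 9.54%.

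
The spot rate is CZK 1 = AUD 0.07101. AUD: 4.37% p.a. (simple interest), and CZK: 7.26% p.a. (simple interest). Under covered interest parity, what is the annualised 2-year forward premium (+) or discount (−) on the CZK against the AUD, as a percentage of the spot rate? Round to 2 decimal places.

-2.52%

T = 2 years.
No-arbitrage forward: 0.07101 × 1.087400 / 1.145200 = 0.06742602 AUD/CZK.
(F − S)/S ÷ T = (0.06742602 − 0.07101)/0.07101/2 = -0.025236 → -2.52%.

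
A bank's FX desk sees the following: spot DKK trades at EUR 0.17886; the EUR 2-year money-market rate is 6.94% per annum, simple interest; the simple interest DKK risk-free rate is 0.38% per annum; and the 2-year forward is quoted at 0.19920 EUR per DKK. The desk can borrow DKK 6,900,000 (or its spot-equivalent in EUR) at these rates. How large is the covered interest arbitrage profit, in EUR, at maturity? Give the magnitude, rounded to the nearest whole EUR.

EUR 20,506

T = 2 years.
Route A — deposit DKK, sell forward: 6,900,000 × 1.007600 × 0.19920 = EUR 1,384,926.05.
Route B — convert at spot, deposit EUR: 6,900,000 × 0.17886 × 1.138800 = EUR 1,405,431.80.
The quoted forward undervalues DKK, so borrow DKK, convert to EUR at spot, deposit the EUR at 6.94%, and buy DKK forward at 0.19920 to cover the loan.
Profit = 1,405,431.80 − 1,384,926.05 = EUR 20,506.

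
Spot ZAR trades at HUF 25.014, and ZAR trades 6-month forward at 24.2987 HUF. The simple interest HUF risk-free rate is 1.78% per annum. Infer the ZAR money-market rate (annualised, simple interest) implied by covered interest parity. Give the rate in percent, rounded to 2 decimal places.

7.72%

T = 6/12 years.
F/S = 24.2987/25.014 = 0.9714040 = (growth of HUF) / (growth of ZAR).
HUF growth factor: 1 + 0.0178×6/12 = 1.008900.
So the ZAR growth factor = 1.0385998.
(1.0385998 − 1)/T = 0.077200, i.e. 7.72%.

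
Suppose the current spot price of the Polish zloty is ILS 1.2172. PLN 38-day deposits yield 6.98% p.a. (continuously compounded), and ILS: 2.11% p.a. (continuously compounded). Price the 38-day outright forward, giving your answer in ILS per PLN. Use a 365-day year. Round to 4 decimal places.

T = 38/365 years.
ILS growth factor: e^(0.0211×38/365) = 1.0021991.
PLN growth factor: e^(0.0698×38/365) = 1.0072933.
Forward (ILS per PLN) = 1.2172 × 1.0021991 / 1.0072933 = 1.211044.

1.2110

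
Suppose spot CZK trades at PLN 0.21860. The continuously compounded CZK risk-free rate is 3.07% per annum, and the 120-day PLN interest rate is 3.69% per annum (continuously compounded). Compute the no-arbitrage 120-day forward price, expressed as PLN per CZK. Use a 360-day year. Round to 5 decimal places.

T = 120/360 years.
PLN growth factor: e^(0.0369×120/360) = 1.012376.
CZK accumulates by e^(0.0307×120/360) = 1.0102859.
CIP: F = S · (grow PLN)/(grow CZK) = 0.2186 × 1.012376/1.0102859 = 0.2190522 PLN per CZK.

0.21905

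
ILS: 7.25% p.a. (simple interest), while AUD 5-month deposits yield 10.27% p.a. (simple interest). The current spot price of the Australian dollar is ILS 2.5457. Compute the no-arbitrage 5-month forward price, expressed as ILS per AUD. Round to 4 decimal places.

2.5150

T = 5/12 years.
ILS growth factor: 1 + 0.0725×5/12 = 1.0302083.
AUD growth factor: 1 + 0.1027×5/12 = 1.0427917.
Forward (ILS per AUD) = 2.5457 × 1.0302083 / 1.0427917 = 2.514981.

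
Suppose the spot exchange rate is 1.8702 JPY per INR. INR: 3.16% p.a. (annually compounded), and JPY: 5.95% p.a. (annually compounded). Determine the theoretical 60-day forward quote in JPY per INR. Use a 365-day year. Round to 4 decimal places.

1.8784

T = 60/365 years.
JPY accumulates by (1 + 0.0595)^(60/365) = 1.0095462.
Growth of 1 INR over T: (1 + 0.0316)^(60/365) = 1.0051272.
Forward (JPY per INR) = 1.8702 × 1.0095462 / 1.0051272 = 1.878422.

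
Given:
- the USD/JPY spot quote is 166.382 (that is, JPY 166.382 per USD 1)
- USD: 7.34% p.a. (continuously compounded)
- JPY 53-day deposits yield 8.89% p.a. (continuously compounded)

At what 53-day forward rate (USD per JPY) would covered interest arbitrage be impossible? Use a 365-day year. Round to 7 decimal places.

T = 53/365 years.
Growth of 1 JPY over T: e^(0.0889×53/365) = 1.0129924.
Growth of 1 USD over T: e^(0.0734×53/365) = 1.0107151.
So F = 166.382 × 1.0129924 / 1.0107151 = 166.7569 (JPY/USD).
Invert for USD per JPY: 1 / 166.7569 = 0.0059968.

0.0059968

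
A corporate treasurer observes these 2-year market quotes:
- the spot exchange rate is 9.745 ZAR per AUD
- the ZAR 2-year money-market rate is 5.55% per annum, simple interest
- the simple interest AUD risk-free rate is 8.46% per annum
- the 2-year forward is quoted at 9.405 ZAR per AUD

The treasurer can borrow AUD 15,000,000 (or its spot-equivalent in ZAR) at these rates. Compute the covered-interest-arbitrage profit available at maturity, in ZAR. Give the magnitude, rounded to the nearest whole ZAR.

ZAR 2,544,465

T = 2 years.
Keep in AUD, deliver into the forward: 15,000,000·1.169200·9.405 = ZAR 164,944,890.00.
Swap to ZAR now, deposit: 15,000,000·9.745·1.111000 = ZAR 162,400,425.00.
The quoted forward overvalues AUD, so borrow ZAR, buy AUD at spot, deposit the AUD at 8.46%, and sell the proceeds forward at 9.405.
Arbitrage profit = |164,944,890.00 − 162,400,425.00| = ZAR 2,544,465.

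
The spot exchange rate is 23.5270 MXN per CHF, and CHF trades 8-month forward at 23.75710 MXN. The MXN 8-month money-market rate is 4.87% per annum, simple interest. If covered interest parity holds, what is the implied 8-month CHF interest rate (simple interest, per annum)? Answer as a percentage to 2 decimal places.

T = 8/12 years.
F/S = 23.7571/23.527 = 1.0097803 = (growth of MXN) / (growth of CHF).
MXN growth factor: 1 + 0.0487×8/12 = 1.0324667.
Hence g_CHF = 1.0224667.
r = (1.0224667 − 1)/(8/12) = 0.033700 → 3.37%.

3.37%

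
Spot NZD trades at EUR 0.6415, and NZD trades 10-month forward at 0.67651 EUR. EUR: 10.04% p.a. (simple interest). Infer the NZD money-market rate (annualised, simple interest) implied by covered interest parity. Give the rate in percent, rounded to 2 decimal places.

3.31%

T = 10/12 years.
F/S = 0.67651/0.6415 = 1.0545752 = (growth of EUR) / (growth of NZD).
The EUR side grows by 1 + 0.1004×10/12 = 1.0836667.
So the NZD growth factor = 1.027586.
r = (1.027586 − 1)/(10/12) = 0.033103 → 3.31%.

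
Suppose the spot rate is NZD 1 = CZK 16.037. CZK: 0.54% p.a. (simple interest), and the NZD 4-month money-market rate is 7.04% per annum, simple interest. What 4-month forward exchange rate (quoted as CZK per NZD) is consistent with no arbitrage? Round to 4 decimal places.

T = 4/12 years.
Growth of 1 CZK over T: 1 + 0.0054×4/12 = 1.001800.
Growth of 1 NZD over T: 1 + 0.0704×4/12 = 1.02346667.
Forward (CZK per NZD) = 16.037 × 1.001800 / 1.02346667 = 15.697499.

15.6975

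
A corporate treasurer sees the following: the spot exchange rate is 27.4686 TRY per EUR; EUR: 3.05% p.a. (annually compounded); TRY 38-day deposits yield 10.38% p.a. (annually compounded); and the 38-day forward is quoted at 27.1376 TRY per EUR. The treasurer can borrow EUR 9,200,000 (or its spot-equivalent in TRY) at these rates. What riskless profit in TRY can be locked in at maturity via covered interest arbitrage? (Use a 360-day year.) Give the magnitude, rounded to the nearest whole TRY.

TRY 4,900,347

T = 38/360 years.
Route A — deposit EUR, sell forward: 9,200,000 × 1.00317635789 × 27.1376 = TRY 250,458,948.31.
Route B — convert at spot, deposit TRY: 9,200,000 × 27.4686 × 1.01047906183 = TRY 255,359,295.45.
The quoted forward undervalues EUR, so borrow EUR, convert to TRY at spot, deposit the TRY at 10.38%, and buy EUR forward at 27.1376 to cover the loan.
Arbitrage profit = |250,458,948.31 − 255,359,295.45| = TRY 4,900,347.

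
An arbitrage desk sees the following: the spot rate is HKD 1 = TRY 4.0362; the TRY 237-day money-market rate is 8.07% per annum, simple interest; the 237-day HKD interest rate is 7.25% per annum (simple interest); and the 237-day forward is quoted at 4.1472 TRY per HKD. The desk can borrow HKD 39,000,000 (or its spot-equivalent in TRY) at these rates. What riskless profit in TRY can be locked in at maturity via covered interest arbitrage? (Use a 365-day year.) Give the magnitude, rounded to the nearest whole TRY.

TRY 3,694,668

T = 237/365 years.
Route A — deposit HKD, sell forward: 39,000,000 × 1.04707534247 × 4.1472 = TRY 169,354,803.55.
Route B — convert at spot, deposit TRY: 39,000,000 × 4.0362 × 1.05239972603 = TRY 165,660,135.19.
The quoted forward overvalues HKD, so borrow TRY, buy HKD at spot, deposit the HKD at 7.25%, and sell the proceeds forward at 4.1472.
Profit = 169,354,803.55 − 165,660,135.19 = TRY 3,694,668.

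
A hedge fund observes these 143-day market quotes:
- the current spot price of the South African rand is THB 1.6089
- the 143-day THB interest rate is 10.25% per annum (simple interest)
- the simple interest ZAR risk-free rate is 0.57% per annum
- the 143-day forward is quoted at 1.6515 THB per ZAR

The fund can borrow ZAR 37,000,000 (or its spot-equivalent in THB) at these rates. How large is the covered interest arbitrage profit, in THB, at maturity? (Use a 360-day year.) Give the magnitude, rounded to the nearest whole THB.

T = 143/360 years.
Keep in ZAR, deliver into the forward: 37,000,000·1.0022641667·1.6515 = THB 61,243,853.04.
Swap to THB now, deposit: 37,000,000·1.6089·1.0407152778 = THB 61,953,051.99.
The quoted forward undervalues ZAR, so borrow ZAR, convert to THB at spot, deposit the THB at 10.25%, and buy ZAR forward at 1.6515 to cover the loan.
Arbitrage profit = |61,243,853.04 − 61,953,051.99| = THB 709,199.

THB 709,199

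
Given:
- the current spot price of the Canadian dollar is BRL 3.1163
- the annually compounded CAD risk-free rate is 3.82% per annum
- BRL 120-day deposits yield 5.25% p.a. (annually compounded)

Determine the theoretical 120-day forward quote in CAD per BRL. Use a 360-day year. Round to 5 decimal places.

T = 120/360 years.
BRL growth factor: (1 + 0.0525)^(120/360) = 1.0172024.
CAD accumulates by (1 + 0.0382)^(120/360) = 1.0125746.
So F = 3.1163 × 1.0172024 / 1.0125746 = 3.130543 (BRL/CAD).
Quoted the other way: 1/3.130543 = 0.31943 CAD per BRL.

0.31943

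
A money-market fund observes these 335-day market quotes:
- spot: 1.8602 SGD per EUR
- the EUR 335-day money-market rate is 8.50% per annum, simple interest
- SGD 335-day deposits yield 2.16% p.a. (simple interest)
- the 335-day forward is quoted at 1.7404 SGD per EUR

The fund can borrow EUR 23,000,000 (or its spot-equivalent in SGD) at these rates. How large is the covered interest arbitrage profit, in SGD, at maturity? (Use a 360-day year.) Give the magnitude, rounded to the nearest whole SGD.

SGD 449,172

T = 335/360 years.
Route A — deposit EUR, sell forward: 23,000,000 × 1.0790972222 × 1.7404 = SGD 43,195,398.53.
Route B — convert at spot, deposit SGD: 23,000,000 × 1.8602 × 1.020100 = SGD 43,644,570.46.
The quoted forward undervalues EUR, so borrow EUR, convert to SGD at spot, deposit the SGD at 2.16%, and buy EUR forward at 1.7404 to cover the loan.
Profit = 43,644,570.46 − 43,195,398.53 = SGD 449,172.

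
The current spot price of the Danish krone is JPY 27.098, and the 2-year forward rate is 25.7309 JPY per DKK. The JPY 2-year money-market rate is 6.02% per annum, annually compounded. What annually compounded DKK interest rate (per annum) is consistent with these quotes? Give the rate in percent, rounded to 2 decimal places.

T = 2 years.
CIP gives F = S · g_JPY/g_DKK, so g_JPY/g_DKK = 25.7309/27.098 = 0.9495498.
The JPY side grows by (1 + 0.0602)^2 = 1.124024.
That pins the DKK growth at 1.1837441.
r = 1.1837441^(1/2) − 1 = 0.088000 → 8.80%.

8.80%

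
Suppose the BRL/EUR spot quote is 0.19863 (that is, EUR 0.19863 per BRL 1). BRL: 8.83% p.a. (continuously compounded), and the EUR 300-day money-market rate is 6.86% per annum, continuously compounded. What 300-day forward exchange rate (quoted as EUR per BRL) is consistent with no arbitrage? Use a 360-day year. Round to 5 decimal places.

0.19540

T = 300/360 years.
EUR growth factor: e^(0.0686×300/360) = 1.0588323.
Growth of 1 BRL over T: e^(0.0883×300/360) = 1.0763582.
CIP: F = S · (grow EUR)/(grow BRL) = 0.19863 × 1.0588323/1.0763582 = 0.1953958 EUR per BRL.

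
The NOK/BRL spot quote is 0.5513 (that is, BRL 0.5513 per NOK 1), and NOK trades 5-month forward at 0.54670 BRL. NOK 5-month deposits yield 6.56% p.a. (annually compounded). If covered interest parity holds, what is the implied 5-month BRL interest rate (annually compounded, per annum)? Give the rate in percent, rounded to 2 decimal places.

T = 5/12 years.
F/S = 0.5467/0.5513 = 0.9916561 = (growth of BRL) / (growth of NOK).
The NOK side grows by (1 + 0.0656)^(5/12) = 1.0268277.
So the BRL growth factor = 1.018260.
r = 1.018260^(12/5) − 1 = 0.044386 → 4.44%.

4.44%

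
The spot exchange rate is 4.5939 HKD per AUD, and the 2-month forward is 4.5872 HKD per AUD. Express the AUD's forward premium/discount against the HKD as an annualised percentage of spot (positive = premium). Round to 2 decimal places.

-0.88%

T = 2/12 years.
(F − S)/S = (4.5872 − 4.5939)/4.5939 = -0.0014585.
Annualise by dividing by T: -0.0014585 / (2/12) = -0.008751 → -0.88%.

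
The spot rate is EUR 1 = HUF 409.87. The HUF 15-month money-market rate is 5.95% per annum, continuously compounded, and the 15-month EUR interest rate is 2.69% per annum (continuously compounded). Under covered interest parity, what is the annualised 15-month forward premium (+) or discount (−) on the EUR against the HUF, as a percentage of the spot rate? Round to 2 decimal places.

T = 15/12 years.
CIP forward (HUF per EUR) = 409.87 × 1.0772107/1.0341967 = 426.91719.
Annualised premium = (F − S)/S × (1/T) = (426.91719 − 409.87)/409.87 ÷ (15/12) = 3.33%.

+3.33%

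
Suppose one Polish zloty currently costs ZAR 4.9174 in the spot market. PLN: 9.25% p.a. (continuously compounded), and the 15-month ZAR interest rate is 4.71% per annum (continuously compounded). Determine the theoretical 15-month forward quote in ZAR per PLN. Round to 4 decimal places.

4.6461

T = 15/12 years.
ZAR accumulates by e^(0.0471×15/12) = 1.0606427.
PLN growth factor: e^(0.0925×15/12) = 1.1225748.
So F = 4.9174 × 1.0606427 / 1.1225748 = 4.646109 (ZAR/PLN).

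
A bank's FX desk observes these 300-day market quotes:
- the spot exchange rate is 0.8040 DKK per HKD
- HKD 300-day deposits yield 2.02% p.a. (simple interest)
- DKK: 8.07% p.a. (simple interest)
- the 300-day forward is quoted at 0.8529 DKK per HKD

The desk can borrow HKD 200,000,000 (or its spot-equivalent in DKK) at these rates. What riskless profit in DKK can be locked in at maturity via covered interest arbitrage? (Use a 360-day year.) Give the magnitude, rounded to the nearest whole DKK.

T = 300/360 years.
Invest the HKD and cover forward: 200,000,000 × 1.01683333333 × 0.8529 = DKK 173,451,430.00.
Convert at spot and invest in DKK: 200,000,000 × 0.8040 × 1.067250 = DKK 171,613,800.00.
The quoted forward overvalues HKD, so borrow DKK, buy HKD at spot, deposit the HKD at 2.02%, and sell the proceeds forward at 0.8529.
The gap between the two covered legs is DKK 1,837,630.

DKK 1,837,630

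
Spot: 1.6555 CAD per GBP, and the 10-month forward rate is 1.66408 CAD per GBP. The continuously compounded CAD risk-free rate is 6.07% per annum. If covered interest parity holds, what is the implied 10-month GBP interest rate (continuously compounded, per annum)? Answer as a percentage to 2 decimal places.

5.45%

T = 10/12 years.
CIP gives F = S · g_CAD/g_GBP, so g_CAD/g_GBP = 1.66408/1.6555 = 1.0051827.
The CAD side grows by e^(0.0607×10/12) = 1.0518845.
Hence g_GBP = 1.046461.
Take logs: ln 1.046461 / (10/12) = 0.054497, so 5.45%.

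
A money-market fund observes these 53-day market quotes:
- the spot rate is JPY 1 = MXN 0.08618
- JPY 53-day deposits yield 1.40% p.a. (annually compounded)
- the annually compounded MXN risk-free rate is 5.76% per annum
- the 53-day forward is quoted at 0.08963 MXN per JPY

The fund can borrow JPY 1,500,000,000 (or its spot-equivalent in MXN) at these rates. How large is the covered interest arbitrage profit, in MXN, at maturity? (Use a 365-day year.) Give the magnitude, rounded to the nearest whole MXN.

T = 53/365 years.
Keep in JPY, deliver into the forward: 1,500,000,000·1.00202081712·0.08963 = MXN 134,716,688.76.
Swap to MXN now, deposit: 1,500,000,000·0.08618·1.00816497796 = MXN 130,325,486.70.
The quoted forward overvalues JPY, so borrow MXN, buy JPY at spot, deposit the JPY at 1.40%, and sell the proceeds forward at 0.08963.
Profit = 134,716,688.76 − 130,325,486.70 = MXN 4,391,202.

MXN 4,391,202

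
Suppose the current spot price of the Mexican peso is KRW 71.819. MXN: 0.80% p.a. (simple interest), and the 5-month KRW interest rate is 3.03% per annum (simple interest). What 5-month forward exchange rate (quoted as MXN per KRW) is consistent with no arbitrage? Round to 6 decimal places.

0.013796

T = 5/12 years.
KRW growth factor: 1 + 0.0303×5/12 = 1.012625.
Growth of 1 MXN over T: 1 + 0.0080×5/12 = 1.0033333.
So F = 71.819 × 1.012625 / 1.0033333 = 72.48410 (KRW/MXN).
Invert for MXN per KRW: 1 / 72.48410 = 0.013796.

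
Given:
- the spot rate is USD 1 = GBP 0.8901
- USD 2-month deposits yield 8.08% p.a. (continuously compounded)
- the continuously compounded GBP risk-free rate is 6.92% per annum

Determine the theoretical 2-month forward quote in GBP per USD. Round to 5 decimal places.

T = 2/12 years.
GBP accumulates by e^(0.0692×2/12) = 1.0116001.
USD growth factor: e^(0.0808×2/12) = 1.0135578.
So F = 0.8901 × 1.0116001 / 1.0135578 = 0.8883808 (GBP/USD).

0.88838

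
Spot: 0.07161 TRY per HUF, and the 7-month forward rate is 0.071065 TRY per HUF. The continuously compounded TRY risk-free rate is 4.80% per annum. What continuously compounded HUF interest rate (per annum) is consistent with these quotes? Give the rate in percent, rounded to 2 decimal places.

6.11%

T = 7/12 years.
CIP gives F = S · g_TRY/g_HUF, so g_TRY/g_HUF = 0.071065/0.07161 = 0.9923893.
The TRY side grows by e^(0.0480×7/12) = 1.0283957.
Hence g_HUF = 1.0362825.
r = ln(1.0362825)/(7/12) = 0.061097 → 6.11%.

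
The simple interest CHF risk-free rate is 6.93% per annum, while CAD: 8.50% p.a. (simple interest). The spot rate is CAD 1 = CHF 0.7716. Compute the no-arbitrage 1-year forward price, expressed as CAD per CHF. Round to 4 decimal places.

1.3150

T = 1 year.
Growth of 1 CHF over T: 1 + 0.0693×1 = 1.069300.
CAD growth factor: 1 + 0.0850×1 = 1.085000.
CIP: F = S · (grow CHF)/(grow CAD) = 0.7716 × 1.069300/1.085000 = 0.7604349 CHF per CAD.
Invert for CAD per CHF: 1 / 0.7604349 = 1.3150.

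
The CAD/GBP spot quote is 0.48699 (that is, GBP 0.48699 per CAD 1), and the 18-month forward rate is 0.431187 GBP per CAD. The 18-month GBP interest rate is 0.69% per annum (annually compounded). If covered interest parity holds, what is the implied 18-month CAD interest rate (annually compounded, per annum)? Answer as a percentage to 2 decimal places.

T = 18/12 years.
F/S = 0.431187/0.48699 = 0.8854124 = (growth of GBP) / (growth of CAD).
The GBP side grows by (1 + 0.0069)^(18/12) = 1.0103678.
That pins the CAD growth at 1.1411268.
Annualise: 1.1411268^(12/18) − 1 = 0.092000 = 9.20%.

9.20%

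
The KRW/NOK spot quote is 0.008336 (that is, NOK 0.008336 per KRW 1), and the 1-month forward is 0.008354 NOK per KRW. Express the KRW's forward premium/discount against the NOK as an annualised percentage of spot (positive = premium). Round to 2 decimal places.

+2.59%

T = 1/12 years.
Period premium: (0.008354 − 0.008336)/0.008336 = 0.0021593.
Per annum: 0.0021593 / (1/12) = 0.025912 = 2.59%.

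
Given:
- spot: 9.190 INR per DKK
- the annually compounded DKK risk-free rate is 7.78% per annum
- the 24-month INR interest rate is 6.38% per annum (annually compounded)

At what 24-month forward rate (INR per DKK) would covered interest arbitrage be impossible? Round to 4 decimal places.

8.9528

T = 2 years.
Growth of 1 INR over T: (1 + 0.0638)^2 = 1.1316704.
DKK accumulates by (1 + 0.0778)^2 = 1.1616528.
CIP: F = S · (grow INR)/(grow DKK) = 9.19 × 1.1316704/1.1616528 = 8.952805 INR per DKK.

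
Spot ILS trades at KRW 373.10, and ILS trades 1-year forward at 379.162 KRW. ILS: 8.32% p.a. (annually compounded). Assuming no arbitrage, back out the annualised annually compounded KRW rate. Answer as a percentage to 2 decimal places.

T = 1 year.
CIP gives F = S · g_KRW/g_ILS, so g_KRW/g_ILS = 379.162/373.1 = 1.0162477.
ILS growth factor: (1 + 0.0832)^1 = 1.083200.
That pins the KRW growth at 1.1007995.
Annualise: 1.1007995^(1/1) − 1 = 0.100799 = 10.08%.

10.08%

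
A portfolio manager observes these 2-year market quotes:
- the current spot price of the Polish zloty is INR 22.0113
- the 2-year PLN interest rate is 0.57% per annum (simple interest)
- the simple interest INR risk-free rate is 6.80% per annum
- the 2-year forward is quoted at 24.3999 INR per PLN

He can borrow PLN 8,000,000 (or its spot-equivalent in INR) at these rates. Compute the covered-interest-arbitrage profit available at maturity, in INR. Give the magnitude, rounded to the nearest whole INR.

T = 2 years.
Keep in PLN, deliver into the forward: 8,000,000·1.011400·24.3999 = INR 197,424,470.88.
Swap to INR now, deposit: 8,000,000·22.0113·1.136000 = INR 200,038,694.40.
The quoted forward undervalues PLN, so borrow PLN, convert to INR at spot, deposit the INR at 6.80%, and buy PLN forward at 24.3999 to cover the loan.
Profit = 200,038,694.40 − 197,424,470.88 = INR 2,614,224.

INR 2,614,224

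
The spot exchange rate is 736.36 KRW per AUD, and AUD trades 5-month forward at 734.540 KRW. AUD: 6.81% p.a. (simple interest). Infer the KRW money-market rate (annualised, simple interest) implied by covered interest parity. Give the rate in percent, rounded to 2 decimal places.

6.20%

T = 5/12 years.
F/S = 734.54/736.36 = 0.9975284 = (growth of KRW) / (growth of AUD).
AUD growth factor: 1 + 0.0681×5/12 = 1.028375.
That pins the KRW growth at 1.0258333.
(1.0258333 − 1)/T = 0.062000, i.e. 6.20%.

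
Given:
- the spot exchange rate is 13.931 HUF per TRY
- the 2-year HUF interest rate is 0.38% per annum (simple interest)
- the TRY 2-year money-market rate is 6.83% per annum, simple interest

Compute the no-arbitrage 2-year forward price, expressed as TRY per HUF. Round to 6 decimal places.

0.080972

T = 2 years.
HUF growth factor: 1 + 0.0038×2 = 1.007600.
Growth of 1 TRY over T: 1 + 0.0683×2 = 1.136600.
CIP: F = S · (grow HUF)/(grow TRY) = 13.931 × 1.007600/1.136600 = 12.34988 HUF per TRY.
Invert for TRY per HUF: 1 / 12.34988 = 0.080972.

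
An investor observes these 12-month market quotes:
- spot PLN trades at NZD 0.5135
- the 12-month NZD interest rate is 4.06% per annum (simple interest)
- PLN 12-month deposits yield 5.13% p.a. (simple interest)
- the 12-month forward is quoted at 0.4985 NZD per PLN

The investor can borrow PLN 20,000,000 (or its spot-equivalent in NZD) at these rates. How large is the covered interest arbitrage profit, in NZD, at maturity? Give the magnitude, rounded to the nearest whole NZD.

T = 1 year.
Route A — deposit PLN, sell forward: 20,000,000 × 1.051300 × 0.4985 = NZD 10,481,461.00.
Route B — convert at spot, deposit NZD: 20,000,000 × 0.5135 × 1.040600 = NZD 10,686,962.00.
The quoted forward undervalues PLN, so borrow PLN, convert to NZD at spot, deposit the NZD at 4.06%, and buy PLN forward at 0.4985 to cover the loan.
Arbitrage profit = |10,481,461.00 − 10,686,962.00| = NZD 205,501.

NZD 205,501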